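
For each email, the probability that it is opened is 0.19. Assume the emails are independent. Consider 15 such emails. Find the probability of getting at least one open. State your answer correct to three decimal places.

0.958

P(at least one) = 1 − P(none) = 1 − (1 − 0.19)^15
= 1 − 0.04239 = 0.95761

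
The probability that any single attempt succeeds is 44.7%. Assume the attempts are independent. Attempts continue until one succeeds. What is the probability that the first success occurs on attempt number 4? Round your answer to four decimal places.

0.0756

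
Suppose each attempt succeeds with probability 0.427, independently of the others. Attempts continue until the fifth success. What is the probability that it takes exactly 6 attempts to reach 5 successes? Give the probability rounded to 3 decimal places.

Y = trial on which the fifth success occurs; negative binomial, r=5, p=0.427.
P(Y=6) = C(5,4) · p^5 · (1−p)^1
= 5 · 0.014195 · 0.573 = 0.04067

0.041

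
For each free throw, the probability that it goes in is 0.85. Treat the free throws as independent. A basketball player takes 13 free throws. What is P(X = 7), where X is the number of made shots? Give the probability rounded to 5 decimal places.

0.00627

X ~ Binomial(n=13, p=0.85).
P(X=7) = C(13,7) · p^7 · (1−p)^6
= 1716 · 0.32058 · 1.1391e-05 = 0.0062661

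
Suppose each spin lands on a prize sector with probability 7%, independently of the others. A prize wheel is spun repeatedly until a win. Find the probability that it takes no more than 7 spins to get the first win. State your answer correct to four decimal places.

0.3983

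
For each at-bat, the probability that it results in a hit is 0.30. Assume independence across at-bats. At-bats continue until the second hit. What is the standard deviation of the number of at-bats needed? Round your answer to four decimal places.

Y = total at-bats until the second success; negative binomial with r=2, p=0.30.
SD(Y) = √[r(1−p)/p²] = √(15.555556) = 3.944053

3.9441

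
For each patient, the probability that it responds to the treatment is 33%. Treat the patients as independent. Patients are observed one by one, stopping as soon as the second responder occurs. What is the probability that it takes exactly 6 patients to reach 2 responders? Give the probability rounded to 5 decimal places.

0.10972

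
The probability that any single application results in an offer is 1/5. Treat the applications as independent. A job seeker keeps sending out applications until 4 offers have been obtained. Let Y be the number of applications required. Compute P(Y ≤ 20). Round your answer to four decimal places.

0.5886

Finishing within 20 applications ⇔ at least 4 successes in the first 20. With X ~ Binomial(20, 0.20), P(Y ≤ 20) = 1 − P(X ≤ 3).
  k=0: C(20,0)·0.20^0·0.80^20 = 0.011529
  k=1: C(20,1)·0.20^1·0.80^19 = 0.057646
  k=2: C(20,2)·0.20^2·0.80^18 = 0.136909
  k=3: C(20,3)·0.20^3·0.80^17 = 0.205364
1 − 0.411449 = 0.588551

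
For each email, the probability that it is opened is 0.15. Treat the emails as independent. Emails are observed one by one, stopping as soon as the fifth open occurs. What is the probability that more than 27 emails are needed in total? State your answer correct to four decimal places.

0.6187

Needing more than 27 emails ⇔ fewer than 5 successes in the first 27. With X ~ Binomial(27, 0.15), P(Y > 27) = P(X ≤ 4).
  k=0: C(27,0)·0.15^0·0.85^27 = 0.012425
  k=1: C(27,1)·0.15^1·0.85^26 = 0.059203
  k=2: C(27,2)·0.15^2·0.85^25 = 0.135820
  k=3: C(27,3)·0.15^3·0.85^24 = 0.199735
  k=4: C(27,4)·0.15^4·0.85^23 = 0.211484
P(X ≤ 4) = 0.618667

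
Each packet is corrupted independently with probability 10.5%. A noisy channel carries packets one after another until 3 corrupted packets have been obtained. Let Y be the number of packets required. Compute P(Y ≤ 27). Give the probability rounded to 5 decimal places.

Finishing within 27 packets ⇔ at least 3 successes in the first 27. With X ~ Binomial(27, 0.105), P(Y ≤ 27) = 1 − P(X ≤ 2).
  k=0: C(27,0)·0.105^0·0.895^27 = 0.0500290
  k=1: C(27,1)·0.105^1·0.895^26 = 0.1584718
  k=2: C(27,2)·0.105^2·0.895^25 = 0.2416916
1 − 0.4501924 = 0.5498076

0.54981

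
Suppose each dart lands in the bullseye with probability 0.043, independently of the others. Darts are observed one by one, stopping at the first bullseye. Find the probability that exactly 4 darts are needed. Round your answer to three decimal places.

Geometric (trials to first success), p = 0.043.
P(Y = 4) = (1−p)^3 · p = 0.87647 · 0.043 = 0.03769

0.038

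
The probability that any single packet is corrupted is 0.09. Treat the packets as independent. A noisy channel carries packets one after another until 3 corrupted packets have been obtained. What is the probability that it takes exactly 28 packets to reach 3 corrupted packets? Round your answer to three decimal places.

Y = trial on which the third success occurs; negative binomial, r=3, p=0.09.
P(Y=28) = C(27,2) · p^3 · (1−p)^25
= 351 · 0.000729 · 0.094631 = 0.02421

0.024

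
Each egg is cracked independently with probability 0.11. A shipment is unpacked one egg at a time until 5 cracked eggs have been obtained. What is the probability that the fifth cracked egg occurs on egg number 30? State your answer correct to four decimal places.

0.0208

Y = trial on which the fifth success occurs; negative binomial, r=5, p=0.11.
P(Y=30) = C(29,4) · p^5 · (1−p)^25
= 23751 · 1.6105e-05 · 0.054294 = 0.020768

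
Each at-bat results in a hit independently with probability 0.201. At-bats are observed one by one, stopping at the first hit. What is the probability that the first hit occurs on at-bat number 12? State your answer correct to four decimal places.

0.0170

Geometric (trials to first success), p = 0.201.
P(Y = 12) = (1−p)^11 · p = 0.084726 · 0.201 = 0.017030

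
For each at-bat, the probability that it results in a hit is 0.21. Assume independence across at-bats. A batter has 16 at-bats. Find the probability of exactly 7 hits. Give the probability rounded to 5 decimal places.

X ~ Binomial(n=16, p=0.21).
P(X=7) = C(16,7) · p^7 · (1−p)^9
= 11440 · 1.8011e-05 · 0.11985 = 0.0246948

0.02469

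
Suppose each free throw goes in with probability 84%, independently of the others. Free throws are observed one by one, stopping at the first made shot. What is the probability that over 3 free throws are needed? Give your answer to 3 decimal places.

Y = number of free throws to the first success; geometric, p = 0.84.
P(Y > 3) = P(first 3 all fail) = (1−p)^3 = 0.00410

0.004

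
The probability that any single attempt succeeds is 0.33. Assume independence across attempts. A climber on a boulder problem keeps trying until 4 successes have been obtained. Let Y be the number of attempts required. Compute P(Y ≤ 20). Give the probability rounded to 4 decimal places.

Finishing within 20 attempts ⇔ at least 4 successes in the first 20. With X ~ Binomial(20, 0.33), P(Y ≤ 20) = 1 − P(X ≤ 3).
  k=0: C(20,0)·0.33^0·0.67^20 = 0.000332
  k=1: C(20,1)·0.33^1·0.67^19 = 0.003273
  k=2: C(20,2)·0.33^2·0.67^18 = 0.015315
  k=3: C(20,3)·0.33^3·0.67^17 = 0.045260
1 − 0.064181 = 0.935819

0.9358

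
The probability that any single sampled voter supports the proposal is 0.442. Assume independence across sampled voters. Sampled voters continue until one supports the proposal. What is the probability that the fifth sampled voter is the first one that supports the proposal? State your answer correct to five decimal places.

Geometric (trials to first success), p = 0.442.
P(Y = 5) = (1−p)^4 · p = 0.096948 · 0.442 = 0.0428508

0.04285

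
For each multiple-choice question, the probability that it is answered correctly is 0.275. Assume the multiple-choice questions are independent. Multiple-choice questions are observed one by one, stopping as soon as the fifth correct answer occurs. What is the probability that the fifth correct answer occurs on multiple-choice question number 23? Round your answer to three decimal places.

Y = trial on which the fifth success occurs; negative binomial, r=5, p=0.275.
P(Y=23) = C(22,4) · p^5 · (1−p)^18
= 7315 · 0.0015728 · 0.0030626 = 0.03523

0.035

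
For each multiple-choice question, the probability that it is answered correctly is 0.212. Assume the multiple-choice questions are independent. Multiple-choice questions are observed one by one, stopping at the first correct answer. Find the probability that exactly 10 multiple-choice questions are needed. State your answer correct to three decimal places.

0.025

Geometric (trials to first success), p = 0.212.
P(Y = 10) = (1−p)^9 · p = 0.11715 · 0.212 = 0.02484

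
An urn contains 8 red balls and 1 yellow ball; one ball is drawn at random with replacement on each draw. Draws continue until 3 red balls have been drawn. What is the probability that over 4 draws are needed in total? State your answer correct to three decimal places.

Needing more than 4 draws ⇔ fewer than 3 successes in the first 4. With X ~ Binomial(4, 0.888889), P(Y > 4) = P(X ≤ 2).
  k=0: C(4,0)·0.888889^0·0.111111^4 = 0.00015
  k=1: C(4,1)·0.888889^1·0.111111^3 = 0.00488
  k=2: C(4,2)·0.888889^2·0.111111^2 = 0.05853
P(X ≤ 2) = 0.06356

0.064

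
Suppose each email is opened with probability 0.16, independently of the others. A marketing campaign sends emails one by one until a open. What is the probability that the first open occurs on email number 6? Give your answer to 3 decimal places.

Geometric (trials to first success), p = 0.16.
P(Y = 6) = (1−p)^5 · p = 0.41821 · 0.16 = 0.06691

0.067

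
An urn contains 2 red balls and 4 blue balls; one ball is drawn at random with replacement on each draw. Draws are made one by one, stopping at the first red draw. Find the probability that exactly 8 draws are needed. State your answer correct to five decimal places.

0.01951

Geometric (trials to first success), p = 0.333333.
P(Y = 8) = (1−p)^7 · p = 0.058528 · 0.333333 = 0.0195092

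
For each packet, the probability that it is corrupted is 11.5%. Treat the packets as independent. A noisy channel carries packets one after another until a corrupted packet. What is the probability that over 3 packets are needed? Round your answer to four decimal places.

0.6932

Y = number of packets to the first success; geometric, p = 0.115.
P(Y > 3) = P(first 3 all fail) = (1−p)^3 = 0.693154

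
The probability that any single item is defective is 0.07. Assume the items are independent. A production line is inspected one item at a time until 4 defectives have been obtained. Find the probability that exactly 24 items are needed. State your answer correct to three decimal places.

0.010

Y = trial on which the fourth success occurs; negative binomial, r=4, p=0.07.
P(Y=24) = C(23,3) · p^4 · (1−p)^20
= 1771 · 2.401e-05 · 0.23424 = 0.00996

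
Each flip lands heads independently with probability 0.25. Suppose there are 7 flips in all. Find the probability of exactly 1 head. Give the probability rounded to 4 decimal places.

0.3115

X ~ Binomial(n=7, p=0.25).
P(X=1) = C(7,1) · p^1 · (1−p)^6
= 7 · 0.25 · 0.17798 = 0.311462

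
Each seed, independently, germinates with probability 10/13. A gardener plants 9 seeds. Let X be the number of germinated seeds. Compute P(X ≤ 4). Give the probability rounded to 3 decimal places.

0.035

X ~ Binomial(9, 0.769231); P(X ≤ 4) = Σ C(9,k) p^k (1−p)^(9−k) over k:
  k=0: C(9,0)·0.769231^0·0.230769^9 = 0.00000
  k=1: C(9,1)·0.769231^1·0.230769^8 = 0.00006
  k=2: C(9,2)·0.769231^2·0.230769^7 = 0.00074
  k=3: C(9,3)·0.769231^3·0.230769^6 = 0.00577
  k=4: C(9,4)·0.769231^4·0.230769^5 = 0.02887
Total = 0.03545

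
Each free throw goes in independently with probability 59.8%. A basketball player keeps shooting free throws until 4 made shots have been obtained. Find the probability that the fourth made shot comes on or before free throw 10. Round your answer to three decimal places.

Finishing within 10 free throws ⇔ at least 4 successes in the first 10. With X ~ Binomial(10, 0.598), P(Y ≤ 10) = 1 − P(X ≤ 3).
  k=0: C(10,0)·0.598^0·0.402^10 = 0.00011
  k=1: C(10,1)·0.598^1·0.402^9 = 0.00164
  k=2: C(10,2)·0.598^2·0.402^8 = 0.01098
  k=3: C(10,3)·0.598^3·0.402^7 = 0.04354
1 − 0.05626 = 0.94374

0.944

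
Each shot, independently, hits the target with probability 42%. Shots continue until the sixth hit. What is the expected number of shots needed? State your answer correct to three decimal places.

14.286

Y = total shots until the sixth success; negative binomial with r=6, p=0.42.
E[Y] = r / p = 6 / 0.42 = 14.28571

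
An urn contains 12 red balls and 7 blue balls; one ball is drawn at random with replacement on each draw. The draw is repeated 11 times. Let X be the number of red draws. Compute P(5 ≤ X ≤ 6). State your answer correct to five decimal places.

0.31514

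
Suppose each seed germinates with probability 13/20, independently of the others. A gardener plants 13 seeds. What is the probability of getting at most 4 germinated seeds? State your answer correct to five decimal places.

0.01257

X ~ Binomial(13, 0.65); P(X ≤ 4) = Σ C(13,k) p^k (1−p)^(13−k) over k:
  k=0: C(13,0)·0.65^0·0.35^13 = 0.0000012
  k=1: C(13,1)·0.65^1·0.35^12 = 0.0000286
  k=2: C(13,2)·0.65^2·0.35^11 = 0.0003182
  k=3: C(13,3)·0.65^3·0.35^10 = 0.0021666
  k=4: C(13,4)·0.65^4·0.35^9 = 0.0100594
Total = 0.0125739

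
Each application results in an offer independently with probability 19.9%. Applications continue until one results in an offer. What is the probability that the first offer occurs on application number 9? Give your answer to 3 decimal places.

0.034

Geometric (trials to first success), p = 0.199.
P(Y = 9) = (1−p)^8 · p = 0.16946 · 0.199 = 0.03372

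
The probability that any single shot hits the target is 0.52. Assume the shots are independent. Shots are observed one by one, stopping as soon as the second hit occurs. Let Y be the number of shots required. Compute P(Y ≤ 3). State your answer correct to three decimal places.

Finishing within 3 shots ⇔ at least 2 successes in the first 3. With X ~ Binomial(3, 0.52), P(Y ≤ 3) = 1 − P(X ≤ 1).
  k=0: C(3,0)·0.52^0·0.48^3 = 0.11059
  k=1: C(3,1)·0.52^1·0.48^2 = 0.35942
1 − 0.47002 = 0.52998

0.530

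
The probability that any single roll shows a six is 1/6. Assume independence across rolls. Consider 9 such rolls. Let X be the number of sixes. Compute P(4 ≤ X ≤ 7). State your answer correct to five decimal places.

X ~ Binomial(9, 0.166667); P(4 ≤ X ≤ 7) = Σ C(9,k) p^k (1−p)^(9−k) over k:
  k=4: C(9,4)·0.166667^4·0.833333^5 = 0.0390714
  k=5: C(9,5)·0.166667^5·0.833333^4 = 0.0078143
  k=6: C(9,6)·0.166667^6·0.833333^3 = 0.0010419
  k=7: C(9,7)·0.166667^7·0.833333^2 = 0.0000893
Total = 0.0480169

0.04802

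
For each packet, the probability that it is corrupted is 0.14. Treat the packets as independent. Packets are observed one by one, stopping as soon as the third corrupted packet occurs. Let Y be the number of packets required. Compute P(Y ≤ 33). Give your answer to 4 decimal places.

0.8596

Finishing within 33 packets ⇔ at least 3 successes in the first 33. With X ~ Binomial(33, 0.14), P(Y ≤ 33) = 1 − P(X ≤ 2).
  k=0: C(33,0)·0.14^0·0.86^33 = 0.006894
  k=1: C(33,1)·0.14^1·0.86^32 = 0.037033
  k=2: C(33,2)·0.14^2·0.86^31 = 0.096459
1 − 0.140386 = 0.859614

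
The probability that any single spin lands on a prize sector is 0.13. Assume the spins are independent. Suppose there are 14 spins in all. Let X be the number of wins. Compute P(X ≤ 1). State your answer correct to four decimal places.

X ~ Binomial(14, 0.13); P(X ≤ 1) = Σ C(14,k) p^k (1−p)^(14−k) over k:
  k=0: C(14,0)·0.13^0·0.87^14 = 0.142321
  k=1: C(14,1)·0.13^1·0.87^13 = 0.297729
Total = 0.440051

0.4401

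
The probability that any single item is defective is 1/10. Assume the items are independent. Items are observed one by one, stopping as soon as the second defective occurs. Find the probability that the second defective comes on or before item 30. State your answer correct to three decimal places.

Finishing within 30 items ⇔ at least 2 successes in the first 30. With X ~ Binomial(30, 0.10), P(Y ≤ 30) = 1 − P(X ≤ 1).
  k=0: C(30,0)·0.10^0·0.90^30 = 0.04239
  k=1: C(30,1)·0.10^1·0.90^29 = 0.14130
1 − 0.18370 = 0.81630

0.816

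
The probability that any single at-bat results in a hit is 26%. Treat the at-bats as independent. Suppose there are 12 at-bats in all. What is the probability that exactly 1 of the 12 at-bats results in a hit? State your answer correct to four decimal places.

X ~ Binomial(n=12, p=0.26).
P(X=1) = C(12,1) · p^1 · (1−p)^11
= 12 · 0.26 · 0.036438 = 0.113685

0.1137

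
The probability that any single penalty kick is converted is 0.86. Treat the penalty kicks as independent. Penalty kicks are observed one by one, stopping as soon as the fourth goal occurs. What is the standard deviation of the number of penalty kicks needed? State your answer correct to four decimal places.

Y = total penalty kicks until the fourth success; negative binomial with r=4, p=0.86.
SD(Y) = √[r(1−p)/p²] = √(0.757166) = 0.870153

0.8702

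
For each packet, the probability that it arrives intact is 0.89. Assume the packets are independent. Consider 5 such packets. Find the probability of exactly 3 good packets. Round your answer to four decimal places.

X ~ Binomial(n=5, p=0.89).
P(X=3) = C(5,3) · p^3 · (1−p)^2
= 10 · 0.70497 · 0.0121 = 0.085301

0.0853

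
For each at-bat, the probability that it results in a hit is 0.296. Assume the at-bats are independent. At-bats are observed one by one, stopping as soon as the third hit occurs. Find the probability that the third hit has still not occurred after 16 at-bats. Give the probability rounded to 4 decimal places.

0.1054

Needing more than 16 at-bats ⇔ fewer than 3 successes in the first 16. With X ~ Binomial(16, 0.296), P(Y > 16) = P(X ≤ 2).
  k=0: C(16,0)·0.296^0·0.704^16 = 0.003641
  k=1: C(16,1)·0.296^1·0.704^15 = 0.024491
  k=2: C(16,2)·0.296^2·0.704^14 = 0.077229
P(X ≤ 2) = 0.105360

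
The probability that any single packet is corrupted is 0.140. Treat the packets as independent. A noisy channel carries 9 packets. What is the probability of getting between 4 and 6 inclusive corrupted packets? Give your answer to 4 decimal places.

0.0269

X ~ Binomial(9, 0.14); P(4 ≤ X ≤ 6) = Σ C(9,k) p^k (1−p)^(9−k) over k:
  k=4: C(9,4)·0.14^4·0.86^5 = 0.022771
  k=5: C(9,5)·0.14^5·0.86^4 = 0.003707
  k=6: C(9,6)·0.14^6·0.86^3 = 0.000402
Total = 0.026880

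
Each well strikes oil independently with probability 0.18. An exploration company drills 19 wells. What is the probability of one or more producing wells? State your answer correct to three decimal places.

0.977

P(at least one) = 1 − P(none) = 1 − (1 − 0.18)^19
= 1 − 0.02304 = 0.97696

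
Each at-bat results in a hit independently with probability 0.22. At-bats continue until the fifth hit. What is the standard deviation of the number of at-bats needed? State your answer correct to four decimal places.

8.9766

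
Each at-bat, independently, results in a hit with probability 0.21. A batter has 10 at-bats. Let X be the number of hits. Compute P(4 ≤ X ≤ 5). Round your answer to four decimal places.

0.1309

X ~ Binomial(10, 0.21); P(4 ≤ X ≤ 5) = Σ C(10,k) p^k (1−p)^(10−k) over k:
  k=4: C(10,4)·0.21^4·0.79^6 = 0.099279
  k=5: C(10,5)·0.21^5·0.79^5 = 0.031669
Total = 0.130948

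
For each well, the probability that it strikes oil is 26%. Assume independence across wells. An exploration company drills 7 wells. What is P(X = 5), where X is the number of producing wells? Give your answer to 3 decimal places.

X ~ Binomial(n=7, p=0.26).
P(X=5) = C(7,5) · p^5 · (1−p)^2
= 21 · 0.0011881 · 0.5476 = 0.01366

0.014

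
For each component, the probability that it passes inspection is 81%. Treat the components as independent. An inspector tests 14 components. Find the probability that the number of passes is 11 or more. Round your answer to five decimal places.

X ~ Binomial(14, 0.81); P(X ≥ 11) = Σ C(14,k) p^k (1−p)^(14−k) over k:
  k=11: C(14,11)·0.81^11·0.19^3 = 0.2458654
  k=12: C(14,12)·0.81^12·0.19^2 = 0.2620407
  k=13: C(14,13)·0.81^13·0.19^1 = 0.1718648
  k=14: C(14,14)·0.81^14·0.19^0 = 0.0523348
Total = 0.7321057

0.73211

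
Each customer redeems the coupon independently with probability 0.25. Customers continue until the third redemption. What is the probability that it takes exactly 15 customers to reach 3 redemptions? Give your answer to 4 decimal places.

Y = trial on which the third success occurs; negative binomial, r=3, p=0.25.
P(Y=15) = C(14,2) · p^3 · (1−p)^12
= 91 · 0.015625 · 0.031676 = 0.045040

0.0450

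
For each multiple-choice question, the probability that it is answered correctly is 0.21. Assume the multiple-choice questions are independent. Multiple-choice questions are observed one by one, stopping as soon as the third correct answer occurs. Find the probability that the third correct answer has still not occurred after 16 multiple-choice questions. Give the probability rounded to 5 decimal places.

Needing more than 16 multiple-choice questions ⇔ fewer than 3 successes in the first 16. With X ~ Binomial(16, 0.21), P(Y > 16) = P(X ≤ 2).
  k=0: C(16,0)·0.21^0·0.79^16 = 0.0230162
  k=1: C(16,1)·0.21^1·0.79^15 = 0.0978916
  k=2: C(16,2)·0.21^2·0.79^14 = 0.1951637
P(X ≤ 2) = 0.3160716

0.31607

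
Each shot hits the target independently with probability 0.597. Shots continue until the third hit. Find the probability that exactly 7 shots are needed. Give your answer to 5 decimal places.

0.08418

Y = trial on which the third success occurs; negative binomial, r=3, p=0.597.
P(Y=7) = C(6,2) · p^3 · (1−p)^4
= 15 · 0.21278 · 0.026377 = 0.0841849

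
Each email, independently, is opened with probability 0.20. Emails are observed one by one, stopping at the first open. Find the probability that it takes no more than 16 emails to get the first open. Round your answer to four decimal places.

0.9719

Y = number of emails to the first success; geometric, p = 0.20.
P(Y ≤ 16) = 1 − (1−p)^16 = 1 − 0.028147 = 0.971853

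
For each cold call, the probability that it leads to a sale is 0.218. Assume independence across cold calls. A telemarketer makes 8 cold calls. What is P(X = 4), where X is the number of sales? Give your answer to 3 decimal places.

X ~ Binomial(n=8, p=0.218).
P(X=4) = C(8,4) · p^4 · (1−p)^4
= 70 · 0.0022585 · 0.37396 = 0.05912

0.059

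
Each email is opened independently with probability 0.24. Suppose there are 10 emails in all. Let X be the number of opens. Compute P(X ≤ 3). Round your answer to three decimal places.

0.799

X ~ Binomial(10, 0.24); P(X ≤ 3) = Σ C(10,k) p^k (1−p)^(10−k) over k:
  k=0: C(10,0)·0.24^0·0.76^10 = 0.06429
  k=1: C(10,1)·0.24^1·0.76^9 = 0.20302
  k=2: C(10,2)·0.24^2·0.76^8 = 0.28850
  k=3: C(10,3)·0.24^3·0.76^7 = 0.24295
Total = 0.79875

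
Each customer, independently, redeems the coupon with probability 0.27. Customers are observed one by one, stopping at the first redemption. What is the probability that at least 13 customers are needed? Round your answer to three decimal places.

0.023

Y = number of customers to the first success; geometric, p = 0.27.
P(Y > 12) = P(first 12 all fail) = (1−p)^12 = 0.02290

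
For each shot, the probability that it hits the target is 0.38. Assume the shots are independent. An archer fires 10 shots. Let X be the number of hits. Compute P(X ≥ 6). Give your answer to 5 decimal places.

X ~ Binomial(10, 0.38); P(X ≥ 6) = Σ C(10,k) p^k (1−p)^(10−k) over k:
  k=6: C(10,6)·0.38^6·0.62^4 = 0.0934303
  k=7: C(10,7)·0.38^7·0.62^3 = 0.0327221
  k=8: C(10,8)·0.38^8·0.62^2 = 0.0075208
  k=9: C(10,9)·0.38^9·0.62^1 = 0.0010243
  k=10: C(10,10)·0.38^10·0.62^0 = 0.0000628
Total = 0.1347603

0.13476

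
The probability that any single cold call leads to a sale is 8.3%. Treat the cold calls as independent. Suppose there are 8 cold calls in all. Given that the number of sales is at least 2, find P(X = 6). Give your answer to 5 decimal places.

X ~ Binomial(8, 0.083). Want P(X=6 | X≥2) = P(X=6) / P(X≥2).
P(X=6) = C(8,6)·0.083^6·0.917^2 = 0.0000077
P(X≥2) = 1 − 0.4999824 − 0.3620374 = 0.1379802
Ratio = 0.0000077 / 0.1379802 = 0.0000558

0.00006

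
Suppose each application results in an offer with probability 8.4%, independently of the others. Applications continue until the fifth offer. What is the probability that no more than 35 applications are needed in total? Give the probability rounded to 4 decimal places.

Finishing within 35 applications ⇔ at least 5 successes in the first 35. With X ~ Binomial(35, 0.084), P(Y ≤ 35) = 1 − P(X ≤ 4).
  k=0: C(35,0)·0.084^0·0.916^35 = 0.046381
  k=1: C(35,1)·0.084^1·0.916^34 = 0.148865
  k=2: C(35,2)·0.084^2·0.916^33 = 0.232074
  k=3: C(35,3)·0.084^3·0.916^32 = 0.234101
  k=4: C(35,4)·0.084^4·0.916^31 = 0.171742
1 − 0.833163 = 0.166837

0.1668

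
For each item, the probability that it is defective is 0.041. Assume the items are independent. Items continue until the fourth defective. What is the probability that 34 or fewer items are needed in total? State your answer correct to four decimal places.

Finishing within 34 items ⇔ at least 4 successes in the first 34. With X ~ Binomial(34, 0.041), P(Y ≤ 34) = 1 − P(X ≤ 3).
  k=0: C(34,0)·0.041^0·0.959^34 = 0.240898
  k=1: C(34,1)·0.041^1·0.959^33 = 0.350168
  k=2: C(34,2)·0.041^2·0.959^32 = 0.247017
  k=3: C(34,3)·0.041^3·0.959^31 = 0.112647
1 − 0.950730 = 0.049270

0.0493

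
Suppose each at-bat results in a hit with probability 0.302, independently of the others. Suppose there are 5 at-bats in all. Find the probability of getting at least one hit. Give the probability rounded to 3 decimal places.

0.834

P(at least one) = 1 − P(none) = 1 − (1 − 0.302)^5
= 1 − 0.16568 = 0.83432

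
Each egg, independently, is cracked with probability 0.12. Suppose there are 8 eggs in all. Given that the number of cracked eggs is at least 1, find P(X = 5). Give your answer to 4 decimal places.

0.0015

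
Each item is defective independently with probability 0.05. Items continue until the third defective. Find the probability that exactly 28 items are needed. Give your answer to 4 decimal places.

0.0122

Y = trial on which the third success occurs; negative binomial, r=3, p=0.05.
P(Y=28) = C(27,2) · p^3 · (1−p)^25
= 351 · 0.000125 · 0.27739 = 0.012170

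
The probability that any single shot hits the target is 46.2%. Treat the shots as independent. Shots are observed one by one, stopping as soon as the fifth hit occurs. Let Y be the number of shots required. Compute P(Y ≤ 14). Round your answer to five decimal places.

0.85449

Finishing within 14 shots ⇔ at least 5 successes in the first 14. With X ~ Binomial(14, 0.462), P(Y ≤ 14) = 1 − P(X ≤ 4).
  k=0: C(14,0)·0.462^0·0.538^14 = 0.0001702
  k=1: C(14,1)·0.462^1·0.538^13 = 0.0020462
  k=2: C(14,2)·0.462^2·0.538^12 = 0.0114212
  k=3: C(14,3)·0.462^3·0.538^11 = 0.0392313
  k=4: C(14,4)·0.462^4·0.538^10 = 0.0926456
1 − 0.1455144 = 0.8544856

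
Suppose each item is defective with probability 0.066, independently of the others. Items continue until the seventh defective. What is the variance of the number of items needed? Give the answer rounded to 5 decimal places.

1500.91827

Y = total items until the seventh success; negative binomial with r=7, p=0.066.
Var(Y) = r(1−p)/p² = 7·0.934 / 0.066² = 1500.9182736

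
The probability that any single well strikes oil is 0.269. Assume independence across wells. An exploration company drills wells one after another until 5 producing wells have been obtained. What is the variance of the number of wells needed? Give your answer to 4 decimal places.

50.5106

Y = total wells until the fifth success; negative binomial with r=5, p=0.269.
Var(Y) = r(1−p)/p² = 5·0.731 / 0.269² = 50.510634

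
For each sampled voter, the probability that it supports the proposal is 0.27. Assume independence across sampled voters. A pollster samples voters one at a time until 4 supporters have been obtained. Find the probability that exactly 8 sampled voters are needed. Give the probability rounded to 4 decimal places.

Y = trial on which the fourth success occurs; negative binomial, r=4, p=0.27.
P(Y=8) = C(7,3) · p^4 · (1−p)^4
= 35 · 0.0053144 · 0.28398 = 0.052822

0.0528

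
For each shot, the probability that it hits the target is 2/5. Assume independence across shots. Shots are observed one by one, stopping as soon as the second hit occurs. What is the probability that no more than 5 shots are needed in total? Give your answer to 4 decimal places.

0.6630

Finishing within 5 shots ⇔ at least 2 successes in the first 5. With X ~ Binomial(5, 0.40), P(Y ≤ 5) = 1 − P(X ≤ 1).
  k=0: C(5,0)·0.40^0·0.60^5 = 0.077760
  k=1: C(5,1)·0.40^1·0.60^4 = 0.259200
1 − 0.336960 = 0.663040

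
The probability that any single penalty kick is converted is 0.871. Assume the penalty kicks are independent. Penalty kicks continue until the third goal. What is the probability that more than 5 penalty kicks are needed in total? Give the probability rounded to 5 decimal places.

0.01753

Needing more than 5 penalty kicks ⇔ fewer than 3 successes in the first 5. With X ~ Binomial(5, 0.871), P(Y > 5) = P(X ≤ 2).
  k=0: C(5,0)·0.871^0·0.129^5 = 0.0000357
  k=1: C(5,1)·0.871^1·0.129^4 = 0.0012060
  k=2: C(5,2)·0.871^2·0.129^3 = 0.0162857
P(X ≤ 2) = 0.0175274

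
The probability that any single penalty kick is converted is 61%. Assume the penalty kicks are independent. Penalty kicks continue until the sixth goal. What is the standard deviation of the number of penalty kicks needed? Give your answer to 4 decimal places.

2.5077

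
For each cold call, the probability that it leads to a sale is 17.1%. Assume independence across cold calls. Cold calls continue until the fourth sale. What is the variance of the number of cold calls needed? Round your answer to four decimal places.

Y = total cold calls until the fourth success; negative binomial with r=4, p=0.171.
Var(Y) = r(1−p)/p² = 4·0.829 / 0.171² = 113.402414

113.4024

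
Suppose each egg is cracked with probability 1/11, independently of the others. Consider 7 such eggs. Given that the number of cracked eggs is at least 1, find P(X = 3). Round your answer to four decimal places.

X ~ Binomial(7, 0.090909). Want P(X=3 | X≥1) = P(X=3) / P(X≥1).
P(X=3) = C(7,3)·0.090909^3·0.909091^4 = 0.017961
P(X≥1) = 1 − 0.513158 = 0.486842
Ratio = 0.017961 / 0.486842 = 0.036892

0.0369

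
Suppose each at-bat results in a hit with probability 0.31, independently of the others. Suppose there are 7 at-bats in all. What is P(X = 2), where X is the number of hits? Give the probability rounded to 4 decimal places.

0.3156

X ~ Binomial(n=7, p=0.31).
P(X=2) = C(7,2) · p^2 · (1−p)^5
= 21 · 0.0961 · 0.1564 = 0.315637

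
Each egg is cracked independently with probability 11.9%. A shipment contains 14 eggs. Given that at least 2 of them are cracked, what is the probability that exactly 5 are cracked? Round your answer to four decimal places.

X ~ Binomial(14, 0.119). Want P(X=5 | X≥2) = P(X=5) / P(X≥2).
P(X=5) = C(14,5)·0.119^5·0.881^9 = 0.015275
P(X≥2) = 1 − 0.169693 − 0.320894 = 0.509413
Ratio = 0.015275 / 0.509413 = 0.029986

0.0300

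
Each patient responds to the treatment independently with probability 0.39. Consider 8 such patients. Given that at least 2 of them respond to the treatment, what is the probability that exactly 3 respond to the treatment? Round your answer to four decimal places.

0.3178

X ~ Binomial(8, 0.39). Want P(X=3 | X≥2) = P(X=3) / P(X≥2).
P(X=3) = C(8,3)·0.39^3·0.61^5 = 0.280563
P(X≥2) = 1 − 0.019171 − 0.098054 = 0.882776
Ratio = 0.280563 / 0.882776 = 0.317820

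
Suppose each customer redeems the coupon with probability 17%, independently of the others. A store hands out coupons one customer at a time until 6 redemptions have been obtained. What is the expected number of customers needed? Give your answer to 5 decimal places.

35.29412

Y = total customers until the sixth success; negative binomial with r=6, p=0.17.
E[Y] = r / p = 6 / 0.17 = 35.2941176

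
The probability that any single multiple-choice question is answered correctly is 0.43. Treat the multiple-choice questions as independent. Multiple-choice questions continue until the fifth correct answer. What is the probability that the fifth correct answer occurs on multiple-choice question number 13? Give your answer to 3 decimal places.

0.081

Y = trial on which the fifth success occurs; negative binomial, r=5, p=0.43.
P(Y=13) = C(12,4) · p^5 · (1−p)^8
= 495 · 0.014701 · 0.011143 = 0.08109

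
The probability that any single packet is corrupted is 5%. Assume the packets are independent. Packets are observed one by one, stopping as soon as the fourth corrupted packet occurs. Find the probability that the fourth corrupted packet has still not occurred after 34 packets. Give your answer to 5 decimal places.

Needing more than 34 packets ⇔ fewer than 4 successes in the first 34. With X ~ Binomial(34, 0.05), P(Y > 34) = P(X ≤ 3).
  k=0: C(34,0)·0.05^0·0.95^34 = 0.1748246
  k=1: C(34,1)·0.05^1·0.95^33 = 0.3128440
  k=2: C(34,2)·0.05^2·0.95^32 = 0.2716804
  k=3: C(34,3)·0.05^3·0.95^31 = 0.1525223
P(X ≤ 3) = 0.9118713

0.91187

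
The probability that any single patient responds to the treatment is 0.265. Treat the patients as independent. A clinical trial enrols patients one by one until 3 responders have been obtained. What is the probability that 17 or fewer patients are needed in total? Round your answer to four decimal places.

Finishing within 17 patients ⇔ at least 3 successes in the first 17. With X ~ Binomial(17, 0.265), P(Y ≤ 17) = 1 − P(X ≤ 2).
  k=0: C(17,0)·0.265^0·0.735^17 = 0.005332
  k=1: C(17,1)·0.265^1·0.735^16 = 0.032681
  k=2: C(17,2)·0.265^2·0.735^15 = 0.094263
1 − 0.132276 = 0.867724

0.8677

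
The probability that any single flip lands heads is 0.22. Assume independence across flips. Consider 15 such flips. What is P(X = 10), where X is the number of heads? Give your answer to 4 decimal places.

X ~ Binomial(n=15, p=0.22).
P(X=10) = C(15,10) · p^10 · (1−p)^5
= 3003 · 2.656e-07 · 0.28872 = 0.000230

0.0002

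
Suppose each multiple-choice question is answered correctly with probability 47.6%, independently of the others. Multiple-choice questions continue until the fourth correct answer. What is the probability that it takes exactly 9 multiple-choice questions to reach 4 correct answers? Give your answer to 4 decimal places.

0.1136

Y = trial on which the fourth success occurs; negative binomial, r=4, p=0.476.
P(Y=9) = C(8,3) · p^4 · (1−p)^5
= 56 · 0.051337 · 0.039505 = 0.113572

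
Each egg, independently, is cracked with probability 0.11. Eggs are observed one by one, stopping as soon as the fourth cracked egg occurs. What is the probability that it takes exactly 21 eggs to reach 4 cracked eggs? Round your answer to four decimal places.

Y = trial on which the fourth success occurs; negative binomial, r=4, p=0.11.
P(Y=21) = C(20,3) · p^4 · (1−p)^17
= 1140 · 0.00014641 · 0.13792 = 0.023020

0.0230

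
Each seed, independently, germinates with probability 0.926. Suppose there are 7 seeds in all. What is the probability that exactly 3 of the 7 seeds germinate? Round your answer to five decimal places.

X ~ Binomial(n=7, p=0.926).
P(X=3) = C(7,3) · p^3 · (1−p)^4
= 35 · 0.79402 · 2.9987e-05 = 0.0008334

0.00083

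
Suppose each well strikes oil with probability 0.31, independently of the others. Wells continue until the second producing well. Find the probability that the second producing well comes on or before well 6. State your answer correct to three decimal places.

Finishing within 6 wells ⇔ at least 2 successes in the first 6. With X ~ Binomial(6, 0.31), P(Y ≤ 6) = 1 − P(X ≤ 1).
  k=0: C(6,0)·0.31^0·0.69^6 = 0.10792
  k=1: C(6,1)·0.31^1·0.69^5 = 0.29091
1 − 0.39883 = 0.60117

0.601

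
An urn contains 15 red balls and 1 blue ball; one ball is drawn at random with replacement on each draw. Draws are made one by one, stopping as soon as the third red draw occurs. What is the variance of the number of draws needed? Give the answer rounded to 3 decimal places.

0.213

Y = total draws until the third success; negative binomial with r=3, p=0.9375.
Var(Y) = r(1−p)/p² = 3·0.0625 / 0.9375² = 0.21333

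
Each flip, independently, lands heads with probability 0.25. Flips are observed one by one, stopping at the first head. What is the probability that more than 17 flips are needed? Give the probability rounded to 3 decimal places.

0.008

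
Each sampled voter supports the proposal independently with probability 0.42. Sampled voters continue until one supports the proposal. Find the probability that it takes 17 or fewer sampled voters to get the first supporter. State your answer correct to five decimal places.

0.99990

Y = number of sampled voters to the first success; geometric, p = 0.42.
P(Y ≤ 17) = 1 − (1−p)^17 = 1 − 0.0000951 = 0.9999049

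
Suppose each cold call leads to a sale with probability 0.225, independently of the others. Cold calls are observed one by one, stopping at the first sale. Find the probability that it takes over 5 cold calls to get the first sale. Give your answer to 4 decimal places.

0.2796

Y = number of cold calls to the first success; geometric, p = 0.225.
P(Y > 5) = P(first 5 all fail) = (1−p)^5 = 0.279582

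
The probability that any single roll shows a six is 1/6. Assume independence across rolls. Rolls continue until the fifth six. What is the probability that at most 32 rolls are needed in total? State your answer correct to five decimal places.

Finishing within 32 rolls ⇔ at least 5 successes in the first 32. With X ~ Binomial(32, 0.166667), P(Y ≤ 32) = 1 − P(X ≤ 4).
  k=0: C(32,0)·0.166667^0·0.833333^32 = 0.0029255
  k=1: C(32,1)·0.166667^1·0.833333^31 = 0.0187232
  k=2: C(32,2)·0.166667^2·0.833333^30 = 0.0580419
  k=3: C(32,3)·0.166667^3·0.833333^29 = 0.1160838
  k=4: C(32,4)·0.166667^4·0.833333^28 = 0.1683216
1 − 0.3640960 = 0.6359040

0.63590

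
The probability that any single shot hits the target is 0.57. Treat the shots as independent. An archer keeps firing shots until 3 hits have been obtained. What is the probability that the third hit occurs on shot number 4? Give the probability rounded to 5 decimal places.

Y = trial on which the third success occurs; negative binomial, r=3, p=0.57.
P(Y=4) = C(3,2) · p^3 · (1−p)^1
= 3 · 0.18519 · 0.43 = 0.2388990

0.23890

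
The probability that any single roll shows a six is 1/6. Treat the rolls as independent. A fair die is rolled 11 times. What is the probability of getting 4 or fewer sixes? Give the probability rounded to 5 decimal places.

0.97549

X ~ Binomial(11, 0.166667); P(X ≤ 4) = Σ C(11,k) p^k (1−p)^(11−k) over k:
  k=0: C(11,0)·0.166667^0·0.833333^11 = 0.1345880
  k=1: C(11,1)·0.166667^1·0.833333^10 = 0.2960936
  k=2: C(11,2)·0.166667^2·0.833333^9 = 0.2960936
  k=3: C(11,3)·0.166667^3·0.833333^8 = 0.1776561
  k=4: C(11,4)·0.166667^4·0.833333^7 = 0.0710625
Total = 0.9754937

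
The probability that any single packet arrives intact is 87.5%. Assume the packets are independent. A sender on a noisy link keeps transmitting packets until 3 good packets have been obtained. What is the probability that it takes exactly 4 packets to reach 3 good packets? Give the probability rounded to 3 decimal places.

Y = trial on which the third success occurs; negative binomial, r=3, p=0.875.
P(Y=4) = C(3,2) · p^3 · (1−p)^1
= 3 · 0.66992 · 0.125 = 0.25122

0.251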